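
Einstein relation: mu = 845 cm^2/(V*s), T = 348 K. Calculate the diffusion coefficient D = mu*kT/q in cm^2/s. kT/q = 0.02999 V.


Step 1: D = mu * (kT/q)
Step 2: D = 845 * 0.02999
Step 3: D = 25.34 cm^2/s

25.34


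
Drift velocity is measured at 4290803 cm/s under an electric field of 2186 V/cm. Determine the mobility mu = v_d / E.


Step 1: mu = v_d / E
Step 2: mu = 4290803 / 2186
Step 3: mu = 1962.86 cm^2/(V*s)

1962.86


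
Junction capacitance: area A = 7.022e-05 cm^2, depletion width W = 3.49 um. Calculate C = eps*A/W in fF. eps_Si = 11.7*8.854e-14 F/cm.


Step 1: eps_Si = 11.7 * 8.854e-14 = 1.035918e-12 F/cm
Step 2: W in cm = 3.49 * 1e-4 = 3.49e-04 cm
Step 3: C = 1.035918e-12 * 7.022e-05 / 3.49e-04 = 2.084303e-13 F
Step 4: C = 208.43 fF

208.43


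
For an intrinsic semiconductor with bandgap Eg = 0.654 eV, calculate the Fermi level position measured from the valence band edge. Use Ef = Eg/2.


Step 1: For an intrinsic semiconductor, the Fermi level sits at midgap.
Step 2: Ef = Eg / 2 = 0.654 / 2 = 0.327 eV

0.327


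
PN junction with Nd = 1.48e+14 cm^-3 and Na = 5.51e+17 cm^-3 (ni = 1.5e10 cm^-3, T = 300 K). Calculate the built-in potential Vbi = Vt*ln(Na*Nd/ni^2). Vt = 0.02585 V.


Step 1: Compute Na*Nd/ni^2 = 5.51e+17 * 1.48e+14 / (1.5e10)^2 = 3.6244e+11
Step 2: ln(3.6244e+11) = 26.6161
Step 3: Vbi = 0.02585 * 26.6161 = 0.688 V

0.688


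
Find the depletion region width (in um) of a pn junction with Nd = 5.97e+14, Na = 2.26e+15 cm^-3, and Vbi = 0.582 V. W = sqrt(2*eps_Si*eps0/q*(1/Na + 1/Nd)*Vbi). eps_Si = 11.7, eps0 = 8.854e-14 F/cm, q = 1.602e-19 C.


Step 1: 1/Na + 1/Nd = 1/2.26e+15 + 1/5.97e+14 = 2.11752e-15
Step 2: 2*eps*eps0/q = 2*11.7*8.854e-14/1.602e-19 = 1.293281e+07
Step 3: W^2 = 1.293281e+07 * 2.11752e-15 * 0.582 = 1.59384e-08
Step 4: W = sqrt(1.59384e-08) = 1.262e-04 cm = 1.262 um

1.262


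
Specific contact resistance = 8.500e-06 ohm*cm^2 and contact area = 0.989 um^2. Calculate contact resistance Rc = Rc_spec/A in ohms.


Step 1: Convert area to cm^2: 0.989 um^2 = 9.8900e-09 cm^2
Step 2: Rc = Rc_spec / A = 8.500e-06 / 9.8900e-09
Step 3: Rc = 8.59e+02 ohms

8.59e+02


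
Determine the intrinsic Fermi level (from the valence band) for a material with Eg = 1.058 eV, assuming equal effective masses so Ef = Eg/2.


Step 1: For an intrinsic semiconductor, the Fermi level sits at midgap.
Step 2: Ef = Eg / 2 = 1.058 / 2 = 0.529 eV

0.529


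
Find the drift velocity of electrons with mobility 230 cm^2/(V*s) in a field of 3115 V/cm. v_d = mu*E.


Step 1: v_d = mu * E
Step 2: v_d = 230 * 3115 = 716450
Step 3: v_d = 7.16e+05 cm/s

7.16e+05


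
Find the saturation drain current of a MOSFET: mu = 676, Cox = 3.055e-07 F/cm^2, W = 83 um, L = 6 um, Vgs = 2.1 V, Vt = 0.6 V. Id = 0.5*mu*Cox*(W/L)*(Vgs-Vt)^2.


Step 1: Overdrive voltage Vov = Vgs - Vt = 2.1 - 0.6 = 1.5 V
Step 2: W/L = 83/6 = 13.8333
Step 3: Id = 0.5 * 676 * 3.055e-07 * 13.8333 * 1.5^2
Step 4: Id = 3.21e-03 A

3.21e-03


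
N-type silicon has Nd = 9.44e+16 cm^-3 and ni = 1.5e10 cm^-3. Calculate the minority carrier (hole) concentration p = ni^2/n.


Step 1: Since Nd >> ni, n ≈ Nd = 9.44e+16 cm^-3
Step 2: p = ni^2 / n = (1.5e10)^2 / 9.44e+16
Step 3: p = 2.25e20 / 9.44e+16 = 2.38e+03 cm^-3

2.38e+03


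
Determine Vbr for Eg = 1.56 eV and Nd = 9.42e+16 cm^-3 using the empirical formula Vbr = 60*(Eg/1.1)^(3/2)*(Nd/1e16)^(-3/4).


Step 1: Eg/1.1 = 1.56/1.1 = 1.418182
Step 2: (Eg/1.1)^1.5 = 1.418182^1.5 = 1.688877
Step 3: (Nd/1e16)^(-0.75) = (9.42)^(-0.75) = 0.185978
Step 4: Vbr = 60 * 1.688877 * 0.185978 = 18.8 V

18.8


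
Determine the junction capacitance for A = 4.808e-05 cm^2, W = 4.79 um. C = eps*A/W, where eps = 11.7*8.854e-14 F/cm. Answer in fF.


Step 1: eps_Si = 11.7 * 8.854e-14 = 1.035918e-12 F/cm
Step 2: W in cm = 4.79 * 1e-4 = 4.79e-04 cm
Step 3: C = 1.035918e-12 * 4.808e-05 / 4.79e-04 = 1.039811e-13 F
Step 4: C = 103.98 fF

103.98


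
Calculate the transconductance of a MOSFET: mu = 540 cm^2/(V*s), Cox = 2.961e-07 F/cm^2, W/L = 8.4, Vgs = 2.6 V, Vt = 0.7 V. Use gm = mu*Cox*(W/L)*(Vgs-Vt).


Step 1: Vov = Vgs - Vt = 2.6 - 0.7 = 1.9 V
Step 2: gm = mu * Cox * (W/L) * Vov
Step 3: gm = 540 * 2.961e-07 * 8.4 * 1.9 = 2.55e-03 S

2.55e-03


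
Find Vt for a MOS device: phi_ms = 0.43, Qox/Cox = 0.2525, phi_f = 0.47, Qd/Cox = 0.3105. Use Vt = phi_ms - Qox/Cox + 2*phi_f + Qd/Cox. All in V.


Step 1: Vt = phi_ms - Qox/Cox + 2*phi_f + Qd/Cox
Step 2: Vt = 0.43 - 0.2525 + 2*0.47 + 0.3105
Step 3: Vt = 0.43 - 0.2525 + 0.94 + 0.3105
Step 4: Vt = 1.428 V

1.428


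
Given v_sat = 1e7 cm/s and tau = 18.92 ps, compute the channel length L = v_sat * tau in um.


Step 1: tau in seconds = 18.92 ps * 1e-12 = 1.8920e-11 s
Step 2: L = v_sat * tau = 1e7 * 1.8920e-11 = 1.8920e-04 cm
Step 3: L in um = 1.8920e-04 * 1e4 = 1.892 um

1.892


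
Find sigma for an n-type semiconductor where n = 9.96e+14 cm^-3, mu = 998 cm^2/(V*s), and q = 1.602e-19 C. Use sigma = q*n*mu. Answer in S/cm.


Step 1: sigma = q * n * mu
Step 2: sigma = 1.602e-19 * 9.96e+14 * 998
Step 3: sigma = 1.592e-01 S/cm

1.592e-01


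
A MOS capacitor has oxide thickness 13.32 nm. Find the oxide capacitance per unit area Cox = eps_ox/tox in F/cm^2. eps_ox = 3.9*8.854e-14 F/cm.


Step 1: eps_ox = 3.9 * 8.854e-14 = 3.45306e-13 F/cm
Step 2: tox in cm = 13.32 nm * 1e-7 = 1.3320e-06 cm
Step 3: Cox = 3.45306e-13 / 1.3320e-06 = 2.59e-07 F/cm^2

2.59e-07


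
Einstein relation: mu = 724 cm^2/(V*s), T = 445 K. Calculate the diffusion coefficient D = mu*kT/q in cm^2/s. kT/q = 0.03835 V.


Step 1: D = mu * (kT/q)
Step 2: D = 724 * 0.03835
Step 3: D = 27.77 cm^2/s

27.77


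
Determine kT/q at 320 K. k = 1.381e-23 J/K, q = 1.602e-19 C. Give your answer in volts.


Step 1: kT = 1.381e-23 * 320 = 4.4192e-21 J
Step 2: Vt = kT/q = 4.4192e-21 / 1.602e-19
Step 3: Vt = 0.02759 V

0.02759


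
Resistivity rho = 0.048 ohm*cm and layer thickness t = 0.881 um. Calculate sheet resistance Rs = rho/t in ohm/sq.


Step 1: Convert thickness to cm: t = 0.881 um = 8.8100e-05 cm
Step 2: Rs = rho / t = 0.048 / 8.8100e-05
Step 3: Rs = 544.8 ohm/sq

544.8


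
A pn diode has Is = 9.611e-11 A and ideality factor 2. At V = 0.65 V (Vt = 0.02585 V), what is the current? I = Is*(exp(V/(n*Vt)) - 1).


Step 1: V/(n*Vt) = 0.65/(2*0.02585) = 12.5725
Step 2: exp(12.5725) = 2.8851e+05
Step 3: I = 9.611e-11 * (2.8851e+05 - 1) = 2.77e-05 A

2.77e-05


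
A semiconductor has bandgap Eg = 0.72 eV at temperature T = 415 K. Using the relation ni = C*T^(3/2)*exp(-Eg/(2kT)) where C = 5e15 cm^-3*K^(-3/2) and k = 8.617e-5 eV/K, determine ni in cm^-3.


Step 1: Compute kT = 8.617e-5 * 415 = 0.03576055 eV
Step 2: Exponent = -Eg/(2kT) = -0.72/(2*0.03576055) = -10.06696
Step 3: T^(3/2) = 415^1.5 = 8454.19
Step 4: ni = 5e15 * 8454.19 * exp(-10.06696) = 1.79e+15 cm^-3

1.79e+15


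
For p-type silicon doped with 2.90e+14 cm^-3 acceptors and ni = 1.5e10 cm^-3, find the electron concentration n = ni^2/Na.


Step 1: Majority hole concentration p ≈ Na = 2.90e+14 cm^-3
Step 2: n = ni^2 / Na = (1.5e10)^2 / 2.90e+14
Step 3: n = 7.76e+05 cm^-3

7.76e+05


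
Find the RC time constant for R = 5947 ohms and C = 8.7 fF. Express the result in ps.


Step 1: tau = R * C
Step 2: tau = 5947 * 8.7 fF = 5947 * 8.7e-15 F
Step 3: tau = 5.17389e-11 s = 51.7389 ps

51.7389


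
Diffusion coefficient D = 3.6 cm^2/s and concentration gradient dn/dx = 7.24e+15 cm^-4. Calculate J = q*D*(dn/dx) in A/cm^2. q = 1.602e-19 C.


Step 1: J = q * D * (dn/dx)
Step 2: J = 1.602e-19 * 3.6 * 7.24e+15
Step 3: J = 4.18e-03 A/cm^2

4.18e-03


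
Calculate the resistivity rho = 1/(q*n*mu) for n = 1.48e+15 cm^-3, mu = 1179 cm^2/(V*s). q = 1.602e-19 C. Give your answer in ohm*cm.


Step 1: sigma = q * n * mu = 1.602e-19 * 1.48e+15 * 1179 = 2.79536e-01 S/cm
Step 2: rho = 1 / sigma = 1 / 2.79536e-01 = 3.577 ohm*cm

3.577


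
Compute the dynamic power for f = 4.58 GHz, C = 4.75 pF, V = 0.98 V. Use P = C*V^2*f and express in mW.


Step 1: V^2 = 0.98^2 = 0.9604 V^2
Step 2: P = C*V^2*f = 4.75e-12 F * 0.9604 * 4.58e9 Hz
Step 3: P = 2.0893502e-02 W
Step 4: P = 20.894 mW

20.894


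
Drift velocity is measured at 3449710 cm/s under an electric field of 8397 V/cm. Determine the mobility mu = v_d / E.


Step 1: mu = v_d / E
Step 2: mu = 3449710 / 8397
Step 3: mu = 410.83 cm^2/(V*s)

410.83


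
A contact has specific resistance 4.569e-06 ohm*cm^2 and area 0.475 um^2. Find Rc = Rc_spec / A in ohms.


Step 1: Convert area to cm^2: 0.475 um^2 = 4.7500e-09 cm^2
Step 2: Rc = Rc_spec / A = 4.569e-06 / 4.7500e-09
Step 3: Rc = 9.62e+02 ohms

9.62e+02


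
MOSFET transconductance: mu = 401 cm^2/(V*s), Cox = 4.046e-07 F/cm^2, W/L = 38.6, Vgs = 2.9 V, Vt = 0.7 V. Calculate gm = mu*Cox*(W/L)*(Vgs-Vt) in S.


Step 1: Vov = Vgs - Vt = 2.9 - 0.7 = 2.2 V
Step 2: gm = mu * Cox * (W/L) * Vov
Step 3: gm = 401 * 4.046e-07 * 38.6 * 2.2 = 1.38e-02 S

1.38e-02


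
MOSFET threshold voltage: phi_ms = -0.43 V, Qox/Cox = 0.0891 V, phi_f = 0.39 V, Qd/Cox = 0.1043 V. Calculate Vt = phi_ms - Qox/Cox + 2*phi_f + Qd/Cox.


Step 1: Vt = phi_ms - Qox/Cox + 2*phi_f + Qd/Cox
Step 2: Vt = -0.43 - 0.0891 + 2*0.39 + 0.1043
Step 3: Vt = -0.43 - 0.0891 + 0.78 + 0.1043
Step 4: Vt = 0.3652 V

0.3652


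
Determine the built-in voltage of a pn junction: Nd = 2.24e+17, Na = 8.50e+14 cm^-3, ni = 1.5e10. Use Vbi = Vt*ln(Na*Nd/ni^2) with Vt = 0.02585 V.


Step 1: Compute Na*Nd/ni^2 = 8.50e+14 * 2.24e+17 / (1.5e10)^2 = 8.4622e+11
Step 2: ln(8.4622e+11) = 27.4640
Step 3: Vbi = 0.02585 * 27.4640 = 0.71 V

0.71


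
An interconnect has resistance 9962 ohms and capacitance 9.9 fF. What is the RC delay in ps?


Step 1: tau = R * C
Step 2: tau = 9962 * 9.9 fF = 9962 * 9.9e-15 F
Step 3: tau = 9.86238e-11 s = 98.6238 ps

98.6238


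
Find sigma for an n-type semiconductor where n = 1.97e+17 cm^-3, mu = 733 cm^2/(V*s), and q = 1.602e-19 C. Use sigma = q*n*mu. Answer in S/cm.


Step 1: sigma = q * n * mu
Step 2: sigma = 1.602e-19 * 1.97e+17 * 733
Step 3: sigma = 2.313e+01 S/cm

2.313e+01


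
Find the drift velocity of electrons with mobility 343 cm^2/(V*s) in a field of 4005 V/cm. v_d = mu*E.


Step 1: v_d = mu * E
Step 2: v_d = 343 * 4005 = 1373715
Step 3: v_d = 1.37e+06 cm/s

1.37e+06


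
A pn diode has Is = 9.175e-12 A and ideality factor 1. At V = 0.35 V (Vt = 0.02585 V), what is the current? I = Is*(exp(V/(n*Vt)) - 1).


Step 1: V/(n*Vt) = 0.35/(1*0.02585) = 13.5397
Step 2: exp(13.5397) = 7.5896e+05
Step 3: I = 9.175e-12 * (7.5896e+05 - 1) = 6.96e-06 A

6.96e-06


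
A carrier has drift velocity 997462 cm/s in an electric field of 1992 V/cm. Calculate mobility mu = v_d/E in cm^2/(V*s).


Step 1: mu = v_d / E
Step 2: mu = 997462 / 1992
Step 3: mu = 500.73 cm^2/(V*s)

500.73


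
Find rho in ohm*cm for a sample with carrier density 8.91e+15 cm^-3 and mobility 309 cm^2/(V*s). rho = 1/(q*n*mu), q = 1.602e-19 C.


Step 1: sigma = q * n * mu = 1.602e-19 * 8.91e+15 * 309 = 4.41061e-01 S/cm
Step 2: rho = 1 / sigma = 1 / 4.41061e-01 = 2.267 ohm*cm

2.267


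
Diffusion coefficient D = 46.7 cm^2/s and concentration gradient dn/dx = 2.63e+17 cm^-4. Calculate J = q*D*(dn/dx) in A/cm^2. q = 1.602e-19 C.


Step 1: J = q * D * (dn/dx)
Step 2: J = 1.602e-19 * 46.7 * 2.63e+17
Step 3: J = 1.97e+00 A/cm^2

1.97e+00


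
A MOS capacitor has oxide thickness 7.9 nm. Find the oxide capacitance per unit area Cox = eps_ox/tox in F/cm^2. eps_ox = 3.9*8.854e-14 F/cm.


Step 1: eps_ox = 3.9 * 8.854e-14 = 3.45306e-13 F/cm
Step 2: tox in cm = 7.9 nm * 1e-7 = 7.9000e-07 cm
Step 3: Cox = 3.45306e-13 / 7.9000e-07 = 4.37e-07 F/cm^2

4.37e-07


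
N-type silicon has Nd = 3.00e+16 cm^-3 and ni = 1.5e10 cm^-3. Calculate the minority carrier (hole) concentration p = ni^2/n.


Step 1: Since Nd >> ni, n ≈ Nd = 3.00e+16 cm^-3
Step 2: p = ni^2 / n = (1.5e10)^2 / 3.00e+16
Step 3: p = 2.25e20 / 3.00e+16 = 7.50e+03 cm^-3

7.50e+03


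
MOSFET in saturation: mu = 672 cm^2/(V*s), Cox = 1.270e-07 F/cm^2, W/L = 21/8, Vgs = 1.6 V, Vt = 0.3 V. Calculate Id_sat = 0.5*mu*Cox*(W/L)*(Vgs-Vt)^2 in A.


Step 1: Overdrive voltage Vov = Vgs - Vt = 1.6 - 0.3 = 1.3 V
Step 2: W/L = 21/8 = 2.625
Step 3: Id = 0.5 * 672 * 1.270e-07 * 2.625 * 1.3^2
Step 4: Id = 1.89e-04 A

1.89e-04


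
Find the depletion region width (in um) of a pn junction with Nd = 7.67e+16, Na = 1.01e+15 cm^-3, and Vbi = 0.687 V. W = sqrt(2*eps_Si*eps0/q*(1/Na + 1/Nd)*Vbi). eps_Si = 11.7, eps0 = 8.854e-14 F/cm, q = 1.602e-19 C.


Step 1: 1/Na + 1/Nd = 1/1.01e+15 + 1/7.67e+16 = 1.00314e-15
Step 2: 2*eps*eps0/q = 2*11.7*8.854e-14/1.602e-19 = 1.293281e+07
Step 3: W^2 = 1.293281e+07 * 1.00314e-15 * 0.687 = 8.91274e-09
Step 4: W = sqrt(8.91274e-09) = 9.441e-05 cm = 0.9441 um

0.9441


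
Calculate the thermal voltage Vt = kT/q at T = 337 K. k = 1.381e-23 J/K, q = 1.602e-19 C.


Step 1: kT = 1.381e-23 * 337 = 4.65397e-21 J
Step 2: Vt = kT/q = 4.65397e-21 / 1.602e-19
Step 3: Vt = 0.02905 V

0.02905


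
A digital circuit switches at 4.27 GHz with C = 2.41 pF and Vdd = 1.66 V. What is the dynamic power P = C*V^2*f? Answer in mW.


Step 1: V^2 = 1.66^2 = 2.7556 V^2
Step 2: P = C*V^2*f = 2.41e-12 F * 2.7556 * 4.27e9 Hz
Step 3: P = 2.835705292e-02 W
Step 4: P = 28.357 mW

28.357


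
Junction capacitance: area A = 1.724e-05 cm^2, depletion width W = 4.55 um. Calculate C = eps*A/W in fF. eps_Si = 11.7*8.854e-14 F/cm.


Step 1: eps_Si = 11.7 * 8.854e-14 = 1.035918e-12 F/cm
Step 2: W in cm = 4.55 * 1e-4 = 4.55e-04 cm
Step 3: C = 1.035918e-12 * 1.724e-05 / 4.55e-04 = 3.925105e-14 F
Step 4: C = 39.25 fF

39.25


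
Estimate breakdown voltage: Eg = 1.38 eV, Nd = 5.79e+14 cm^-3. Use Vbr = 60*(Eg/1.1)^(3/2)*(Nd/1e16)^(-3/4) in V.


Step 1: Eg/1.1 = 1.38/1.1 = 1.254545
Step 2: (Eg/1.1)^1.5 = 1.254545^1.5 = 1.405172
Step 3: (Nd/1e16)^(-0.75) = (0.0579)^(-0.75) = 8.472100
Step 4: Vbr = 60 * 1.405172 * 8.472100 = 714.3 V

714.3


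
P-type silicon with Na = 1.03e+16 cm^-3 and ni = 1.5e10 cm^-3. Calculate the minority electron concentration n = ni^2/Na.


Step 1: Majority hole concentration p ≈ Na = 1.03e+16 cm^-3
Step 2: n = ni^2 / Na = (1.5e10)^2 / 1.03e+16
Step 3: n = 2.18e+04 cm^-3

2.18e+04


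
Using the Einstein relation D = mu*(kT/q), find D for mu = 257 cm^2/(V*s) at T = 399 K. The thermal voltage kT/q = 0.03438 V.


Step 1: D = mu * (kT/q)
Step 2: D = 257 * 0.03438
Step 3: D = 8.84 cm^2/s

8.84


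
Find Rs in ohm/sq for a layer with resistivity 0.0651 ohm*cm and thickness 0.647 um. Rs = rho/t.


Step 1: Convert thickness to cm: t = 0.647 um = 6.4700e-05 cm
Step 2: Rs = rho / t = 0.0651 / 6.4700e-05
Step 3: Rs = 1006.2 ohm/sq

1006.2


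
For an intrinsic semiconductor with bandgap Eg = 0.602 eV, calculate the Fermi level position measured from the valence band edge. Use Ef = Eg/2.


Step 1: For an intrinsic semiconductor, the Fermi level sits at midgap.
Step 2: Ef = Eg / 2 = 0.602 / 2 = 0.301 eV

0.301


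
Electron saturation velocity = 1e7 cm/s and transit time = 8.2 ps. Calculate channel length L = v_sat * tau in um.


Step 1: tau in seconds = 8.2 ps * 1e-12 = 8.2000e-12 s
Step 2: L = v_sat * tau = 1e7 * 8.2000e-12 = 8.2000e-05 cm
Step 3: L in um = 8.2000e-05 * 1e4 = 0.82 um

0.82


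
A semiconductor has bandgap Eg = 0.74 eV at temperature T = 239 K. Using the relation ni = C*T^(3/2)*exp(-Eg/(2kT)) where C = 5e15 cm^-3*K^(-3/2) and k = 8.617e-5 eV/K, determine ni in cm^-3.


Step 1: Compute kT = 8.617e-5 * 239 = 0.02059463 eV
Step 2: Exponent = -Eg/(2kT) = -0.74/(2*0.02059463) = -17.96585
Step 3: T^(3/2) = 239^1.5 = 3694.85
Step 4: ni = 5e15 * 3694.85 * exp(-17.96585) = 2.91e+11 cm^-3

2.91e+11


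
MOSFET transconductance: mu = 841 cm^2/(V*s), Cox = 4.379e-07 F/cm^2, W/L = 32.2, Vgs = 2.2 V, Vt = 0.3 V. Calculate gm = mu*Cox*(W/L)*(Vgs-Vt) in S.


Step 1: Vov = Vgs - Vt = 2.2 - 0.3 = 1.9 V
Step 2: gm = mu * Cox * (W/L) * Vov
Step 3: gm = 841 * 4.379e-07 * 32.2 * 1.9 = 2.25e-02 S

2.25e-02


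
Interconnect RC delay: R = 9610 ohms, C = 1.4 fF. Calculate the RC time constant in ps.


Step 1: tau = R * C
Step 2: tau = 9610 * 1.4 fF = 9610 * 1.4e-15 F
Step 3: tau = 1.3454e-11 s = 13.454 ps

13.454


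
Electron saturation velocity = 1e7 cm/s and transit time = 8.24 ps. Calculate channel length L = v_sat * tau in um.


Step 1: tau in seconds = 8.24 ps * 1e-12 = 8.2400e-12 s
Step 2: L = v_sat * tau = 1e7 * 8.2400e-12 = 8.2400e-05 cm
Step 3: L in um = 8.2400e-05 * 1e4 = 0.824 um

0.824


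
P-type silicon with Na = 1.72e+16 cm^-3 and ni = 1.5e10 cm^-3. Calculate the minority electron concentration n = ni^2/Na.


Step 1: Majority hole concentration p ≈ Na = 1.72e+16 cm^-3
Step 2: n = ni^2 / Na = (1.5e10)^2 / 1.72e+16
Step 3: n = 1.31e+04 cm^-3

1.31e+04


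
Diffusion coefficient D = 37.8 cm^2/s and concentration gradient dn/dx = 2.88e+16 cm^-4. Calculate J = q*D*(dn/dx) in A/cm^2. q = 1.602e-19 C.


Step 1: J = q * D * (dn/dx)
Step 2: J = 1.602e-19 * 37.8 * 2.88e+16
Step 3: J = 1.74e-01 A/cm^2

1.74e-01


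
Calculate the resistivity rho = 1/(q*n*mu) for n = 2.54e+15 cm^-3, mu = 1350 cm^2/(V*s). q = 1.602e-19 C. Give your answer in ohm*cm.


Step 1: sigma = q * n * mu = 1.602e-19 * 2.54e+15 * 1350 = 5.49326e-01 S/cm
Step 2: rho = 1 / sigma = 1 / 5.49326e-01 = 1.82 ohm*cm

1.82


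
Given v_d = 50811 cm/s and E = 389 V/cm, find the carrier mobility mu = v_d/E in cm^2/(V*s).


Step 1: mu = v_d / E
Step 2: mu = 50811 / 389
Step 3: mu = 130.62 cm^2/(V*s)

130.62


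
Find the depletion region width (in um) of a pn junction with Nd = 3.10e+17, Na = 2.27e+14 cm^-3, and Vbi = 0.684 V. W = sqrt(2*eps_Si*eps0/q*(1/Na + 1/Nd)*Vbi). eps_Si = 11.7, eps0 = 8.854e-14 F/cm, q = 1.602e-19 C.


Step 1: 1/Na + 1/Nd = 1/2.27e+14 + 1/3.10e+17 = 4.40851e-15
Step 2: 2*eps*eps0/q = 2*11.7*8.854e-14/1.602e-19 = 1.293281e+07
Step 3: W^2 = 1.293281e+07 * 4.40851e-15 * 0.684 = 3.89979e-08
Step 4: W = sqrt(3.89979e-08) = 1.975e-04 cm = 1.975 um

1.975


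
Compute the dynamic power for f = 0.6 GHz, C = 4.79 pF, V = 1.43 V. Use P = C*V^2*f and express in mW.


Step 1: V^2 = 1.43^2 = 2.0449 V^2
Step 2: P = C*V^2*f = 4.79e-12 F * 2.0449 * 0.6e9 Hz
Step 3: P = 5.8770426e-03 W
Step 4: P = 5.877 mW

5.877


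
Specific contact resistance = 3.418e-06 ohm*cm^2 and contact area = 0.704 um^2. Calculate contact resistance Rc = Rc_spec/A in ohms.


Step 1: Convert area to cm^2: 0.704 um^2 = 7.0400e-09 cm^2
Step 2: Rc = Rc_spec / A = 3.418e-06 / 7.0400e-09
Step 3: Rc = 4.86e+02 ohms

4.86e+02


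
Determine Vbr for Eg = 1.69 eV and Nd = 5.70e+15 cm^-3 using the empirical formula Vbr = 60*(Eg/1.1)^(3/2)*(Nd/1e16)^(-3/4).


Step 1: Eg/1.1 = 1.69/1.1 = 1.536364
Step 2: (Eg/1.1)^1.5 = 1.536364^1.5 = 1.904326
Step 3: (Nd/1e16)^(-0.75) = (0.57)^(-0.75) = 1.524382
Step 4: Vbr = 60 * 1.904326 * 1.524382 = 174.2 V

174.2


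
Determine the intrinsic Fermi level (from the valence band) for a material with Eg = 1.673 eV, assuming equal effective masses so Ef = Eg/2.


Step 1: For an intrinsic semiconductor, the Fermi level sits at midgap.
Step 2: Ef = Eg / 2 = 1.673 / 2 = 0.8365 eV

0.8365


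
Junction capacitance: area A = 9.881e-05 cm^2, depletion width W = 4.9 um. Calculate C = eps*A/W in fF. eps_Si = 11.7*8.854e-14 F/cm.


Step 1: eps_Si = 11.7 * 8.854e-14 = 1.035918e-12 F/cm
Step 2: W in cm = 4.9 * 1e-4 = 4.90e-04 cm
Step 3: C = 1.035918e-12 * 9.881e-05 / 4.90e-04 = 2.088960e-13 F
Step 4: C = 208.9 fF

208.9


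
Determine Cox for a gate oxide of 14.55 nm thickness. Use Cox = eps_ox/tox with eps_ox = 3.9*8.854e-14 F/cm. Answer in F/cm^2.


Step 1: eps_ox = 3.9 * 8.854e-14 = 3.45306e-13 F/cm
Step 2: tox in cm = 14.55 nm * 1e-7 = 1.4550e-06 cm
Step 3: Cox = 3.45306e-13 / 1.4550e-06 = 2.37e-07 F/cm^2

2.37e-07


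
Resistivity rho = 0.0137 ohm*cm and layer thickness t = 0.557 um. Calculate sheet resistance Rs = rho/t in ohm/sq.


Step 1: Convert thickness to cm: t = 0.557 um = 5.5700e-05 cm
Step 2: Rs = rho / t = 0.0137 / 5.5700e-05
Step 3: Rs = 246.0 ohm/sq

246.0


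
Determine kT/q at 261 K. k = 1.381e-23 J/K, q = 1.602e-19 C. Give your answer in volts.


Step 1: kT = 1.381e-23 * 261 = 3.60441e-21 J
Step 2: Vt = kT/q = 3.60441e-21 / 1.602e-19
Step 3: Vt = 0.0225 V

0.0225


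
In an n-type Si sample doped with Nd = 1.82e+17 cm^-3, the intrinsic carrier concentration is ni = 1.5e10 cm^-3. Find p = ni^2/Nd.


Step 1: Since Nd >> ni, n ≈ Nd = 1.82e+17 cm^-3
Step 2: p = ni^2 / n = (1.5e10)^2 / 1.82e+17
Step 3: p = 2.25e20 / 1.82e+17 = 1.24e+03 cm^-3

1.24e+03


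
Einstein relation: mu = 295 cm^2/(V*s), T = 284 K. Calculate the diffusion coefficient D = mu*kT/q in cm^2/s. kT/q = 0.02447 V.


Step 1: D = mu * (kT/q)
Step 2: D = 295 * 0.02447
Step 3: D = 7.22 cm^2/s

7.22


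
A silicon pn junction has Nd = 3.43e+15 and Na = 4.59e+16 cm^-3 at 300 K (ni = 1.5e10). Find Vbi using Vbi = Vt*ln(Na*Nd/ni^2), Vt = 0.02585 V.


Step 1: Compute Na*Nd/ni^2 = 4.59e+16 * 3.43e+15 / (1.5e10)^2 = 6.9972e+11
Step 2: ln(6.9972e+11) = 27.2739
Step 3: Vbi = 0.02585 * 27.2739 = 0.705 V

0.705


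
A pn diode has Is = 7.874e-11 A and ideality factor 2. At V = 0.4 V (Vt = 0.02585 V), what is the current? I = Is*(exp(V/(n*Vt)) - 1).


Step 1: V/(n*Vt) = 0.4/(2*0.02585) = 7.7369
Step 2: exp(7.7369) = 2.2914e+03
Step 3: I = 7.874e-11 * (2.2914e+03 - 1) = 1.80e-07 A

1.80e-07


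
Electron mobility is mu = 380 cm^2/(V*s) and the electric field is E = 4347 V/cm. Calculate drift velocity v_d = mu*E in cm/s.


Step 1: v_d = mu * E
Step 2: v_d = 380 * 4347 = 1651860
Step 3: v_d = 1.65e+06 cm/s

1.65e+06


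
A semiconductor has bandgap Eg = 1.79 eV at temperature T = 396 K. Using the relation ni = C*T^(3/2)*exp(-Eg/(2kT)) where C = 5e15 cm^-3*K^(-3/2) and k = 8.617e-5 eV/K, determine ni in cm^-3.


Step 1: Compute kT = 8.617e-5 * 396 = 0.03412332 eV
Step 2: Exponent = -Eg/(2kT) = -1.79/(2*0.03412332) = -26.22840
Step 3: T^(3/2) = 396^1.5 = 7880.30
Step 4: ni = 5e15 * 7880.30 * exp(-26.22840) = 1.60e+08 cm^-3

1.60e+08


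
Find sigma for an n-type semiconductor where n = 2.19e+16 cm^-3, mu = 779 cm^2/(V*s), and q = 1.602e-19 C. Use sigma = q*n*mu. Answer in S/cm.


Step 1: sigma = q * n * mu
Step 2: sigma = 1.602e-19 * 2.19e+16 * 779
Step 3: sigma = 2.733e+00 S/cm

2.733e+00


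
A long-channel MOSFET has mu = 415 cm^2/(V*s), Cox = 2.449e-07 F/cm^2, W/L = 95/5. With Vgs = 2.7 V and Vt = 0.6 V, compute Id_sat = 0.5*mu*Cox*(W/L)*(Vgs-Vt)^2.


Step 1: Overdrive voltage Vov = Vgs - Vt = 2.7 - 0.6 = 2.1 V
Step 2: W/L = 95/5 = 19
Step 3: Id = 0.5 * 415 * 2.449e-07 * 19 * 2.1^2
Step 4: Id = 4.26e-03 A

4.26e-03


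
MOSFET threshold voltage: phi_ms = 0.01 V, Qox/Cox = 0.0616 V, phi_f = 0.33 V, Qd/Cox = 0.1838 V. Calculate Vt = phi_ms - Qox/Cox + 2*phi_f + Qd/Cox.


Step 1: Vt = phi_ms - Qox/Cox + 2*phi_f + Qd/Cox
Step 2: Vt = 0.01 - 0.0616 + 2*0.33 + 0.1838
Step 3: Vt = 0.01 - 0.0616 + 0.66 + 0.1838
Step 4: Vt = 0.7922 V

0.7922


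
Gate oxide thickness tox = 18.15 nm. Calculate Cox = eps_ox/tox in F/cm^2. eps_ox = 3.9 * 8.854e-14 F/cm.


Step 1: eps_ox = 3.9 * 8.854e-14 = 3.45306e-13 F/cm
Step 2: tox in cm = 18.15 nm * 1e-7 = 1.8150e-06 cm
Step 3: Cox = 3.45306e-13 / 1.8150e-06 = 1.90e-07 F/cm^2

1.90e-07


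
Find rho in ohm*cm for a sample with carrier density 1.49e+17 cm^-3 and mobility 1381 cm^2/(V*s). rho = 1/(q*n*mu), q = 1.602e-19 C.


Step 1: sigma = q * n * mu = 1.602e-19 * 1.49e+17 * 1381 = 3.29642e+01 S/cm
Step 2: rho = 1 / sigma = 1 / 3.29642e+01 = 0.03034 ohm*cm

0.03034


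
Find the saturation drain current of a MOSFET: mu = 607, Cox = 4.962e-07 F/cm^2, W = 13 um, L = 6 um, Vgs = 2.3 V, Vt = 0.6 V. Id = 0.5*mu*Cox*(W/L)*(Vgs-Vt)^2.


Step 1: Overdrive voltage Vov = Vgs - Vt = 2.3 - 0.6 = 1.7 V
Step 2: W/L = 13/6 = 2.16667
Step 3: Id = 0.5 * 607 * 4.962e-07 * 2.16667 * 1.7^2
Step 4: Id = 9.43e-04 A

9.43e-04


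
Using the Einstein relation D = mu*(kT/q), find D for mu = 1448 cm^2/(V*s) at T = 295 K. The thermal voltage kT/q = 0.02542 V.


Step 1: D = mu * (kT/q)
Step 2: D = 1448 * 0.02542
Step 3: D = 36.81 cm^2/s

36.81


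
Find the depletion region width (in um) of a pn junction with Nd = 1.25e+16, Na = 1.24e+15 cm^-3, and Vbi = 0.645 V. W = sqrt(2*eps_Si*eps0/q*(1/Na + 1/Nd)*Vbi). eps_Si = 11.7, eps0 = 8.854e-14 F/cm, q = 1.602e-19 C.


Step 1: 1/Na + 1/Nd = 1/1.24e+15 + 1/1.25e+16 = 8.86452e-16
Step 2: 2*eps*eps0/q = 2*11.7*8.854e-14/1.602e-19 = 1.293281e+07
Step 3: W^2 = 1.293281e+07 * 8.86452e-16 * 0.645 = 7.39448e-09
Step 4: W = sqrt(7.39448e-09) = 8.599e-05 cm = 0.8599 um

0.8599


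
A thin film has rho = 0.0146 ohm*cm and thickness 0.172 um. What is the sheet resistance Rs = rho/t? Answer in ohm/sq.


Step 1: Convert thickness to cm: t = 0.172 um = 1.7200e-05 cm
Step 2: Rs = rho / t = 0.0146 / 1.7200e-05
Step 3: Rs = 848.8 ohm/sq

848.8


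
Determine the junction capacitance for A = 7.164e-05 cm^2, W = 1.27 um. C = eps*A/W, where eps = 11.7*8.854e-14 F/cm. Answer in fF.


Step 1: eps_Si = 11.7 * 8.854e-14 = 1.035918e-12 F/cm
Step 2: W in cm = 1.27 * 1e-4 = 1.27e-04 cm
Step 3: C = 1.035918e-12 * 7.164e-05 / 1.27e-04 = 5.843556e-13 F
Step 4: C = 584.36 fF

584.36


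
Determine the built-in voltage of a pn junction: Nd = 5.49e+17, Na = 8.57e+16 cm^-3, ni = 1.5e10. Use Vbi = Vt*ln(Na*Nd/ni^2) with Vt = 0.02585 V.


Step 1: Compute Na*Nd/ni^2 = 8.57e+16 * 5.49e+17 / (1.5e10)^2 = 2.0911e+14
Step 2: ln(2.0911e+14) = 32.9739
Step 3: Vbi = 0.02585 * 32.9739 = 0.852 V

0.852


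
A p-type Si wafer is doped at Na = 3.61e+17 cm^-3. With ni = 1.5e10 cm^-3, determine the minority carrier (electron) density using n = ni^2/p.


Step 1: Majority hole concentration p ≈ Na = 3.61e+17 cm^-3
Step 2: n = ni^2 / Na = (1.5e10)^2 / 3.61e+17
Step 3: n = 6.23e+02 cm^-3

6.23e+02


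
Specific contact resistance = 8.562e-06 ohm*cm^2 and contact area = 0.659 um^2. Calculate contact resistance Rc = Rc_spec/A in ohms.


Step 1: Convert area to cm^2: 0.659 um^2 = 6.5900e-09 cm^2
Step 2: Rc = Rc_spec / A = 8.562e-06 / 6.5900e-09
Step 3: Rc = 1.30e+03 ohms

1.30e+03


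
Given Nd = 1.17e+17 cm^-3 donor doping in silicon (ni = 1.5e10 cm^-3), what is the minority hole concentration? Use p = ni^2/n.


Step 1: Since Nd >> ni, n ≈ Nd = 1.17e+17 cm^-3
Step 2: p = ni^2 / n = (1.5e10)^2 / 1.17e+17
Step 3: p = 2.25e20 / 1.17e+17 = 1.92e+03 cm^-3

1.92e+03


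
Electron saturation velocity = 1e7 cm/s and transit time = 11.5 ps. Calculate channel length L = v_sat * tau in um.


Step 1: tau in seconds = 11.5 ps * 1e-12 = 1.1500e-11 s
Step 2: L = v_sat * tau = 1e7 * 1.1500e-11 = 1.1500e-04 cm
Step 3: L in um = 1.1500e-04 * 1e4 = 1.15 um

1.15


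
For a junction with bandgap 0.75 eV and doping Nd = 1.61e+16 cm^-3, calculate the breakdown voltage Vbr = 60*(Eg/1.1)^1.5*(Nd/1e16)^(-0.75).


Step 1: Eg/1.1 = 0.75/1.1 = 0.681818
Step 2: (Eg/1.1)^1.5 = 0.681818^1.5 = 0.562993
Step 3: (Nd/1e16)^(-0.75) = (1.61)^(-0.75) = 0.699650
Step 4: Vbr = 60 * 0.562993 * 0.699650 = 23.6 V

23.6


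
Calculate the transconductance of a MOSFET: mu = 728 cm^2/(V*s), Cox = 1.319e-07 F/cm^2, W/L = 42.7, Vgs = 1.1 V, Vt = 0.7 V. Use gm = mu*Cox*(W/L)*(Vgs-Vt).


Step 1: Vov = Vgs - Vt = 1.1 - 0.7 = 0.4 V
Step 2: gm = mu * Cox * (W/L) * Vov
Step 3: gm = 728 * 1.319e-07 * 42.7 * 0.4 = 1.64e-03 S

1.64e-03


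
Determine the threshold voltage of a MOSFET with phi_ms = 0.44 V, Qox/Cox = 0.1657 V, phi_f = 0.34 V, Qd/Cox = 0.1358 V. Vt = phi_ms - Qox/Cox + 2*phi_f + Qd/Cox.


Step 1: Vt = phi_ms - Qox/Cox + 2*phi_f + Qd/Cox
Step 2: Vt = 0.44 - 0.1657 + 2*0.34 + 0.1358
Step 3: Vt = 0.44 - 0.1657 + 0.68 + 0.1358
Step 4: Vt = 1.0901 V

1.0901


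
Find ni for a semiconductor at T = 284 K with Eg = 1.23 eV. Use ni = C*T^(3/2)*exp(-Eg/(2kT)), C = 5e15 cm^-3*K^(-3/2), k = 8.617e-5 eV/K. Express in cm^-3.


Step 1: Compute kT = 8.617e-5 * 284 = 0.02447228 eV
Step 2: Exponent = -Eg/(2kT) = -1.23/(2*0.02447228) = -25.13047
Step 3: T^(3/2) = 284^1.5 = 4786.05
Step 4: ni = 5e15 * 4786.05 * exp(-25.13047) = 2.92e+08 cm^-3

2.92e+08


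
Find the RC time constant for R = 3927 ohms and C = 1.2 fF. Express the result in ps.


Step 1: tau = R * C
Step 2: tau = 3927 * 1.2 fF = 3927 * 1.2e-15 F
Step 3: tau = 4.7124e-12 s = 4.7124 ps

4.7124


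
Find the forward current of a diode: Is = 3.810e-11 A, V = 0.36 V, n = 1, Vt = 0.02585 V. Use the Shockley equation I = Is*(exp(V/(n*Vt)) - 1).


Step 1: V/(n*Vt) = 0.36/(1*0.02585) = 13.9265
Step 2: exp(13.9265) = 1.1174e+06
Step 3: I = 3.810e-11 * (1.1174e+06 - 1) = 4.26e-05 A

4.26e-05


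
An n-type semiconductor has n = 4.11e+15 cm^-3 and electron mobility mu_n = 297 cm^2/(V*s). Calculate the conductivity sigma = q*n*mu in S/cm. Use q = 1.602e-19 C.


Step 1: sigma = q * n * mu
Step 2: sigma = 1.602e-19 * 4.11e+15 * 297
Step 3: sigma = 1.956e-01 S/cm

1.956e-01


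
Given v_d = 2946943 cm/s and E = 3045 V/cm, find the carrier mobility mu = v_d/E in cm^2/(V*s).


Step 1: mu = v_d / E
Step 2: mu = 2946943 / 3045
Step 3: mu = 967.8 cm^2/(V*s)

967.8


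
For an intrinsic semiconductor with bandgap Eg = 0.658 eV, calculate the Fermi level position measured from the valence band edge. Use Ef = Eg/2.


Step 1: For an intrinsic semiconductor, the Fermi level sits at midgap.
Step 2: Ef = Eg / 2 = 0.658 / 2 = 0.329 eV

0.329


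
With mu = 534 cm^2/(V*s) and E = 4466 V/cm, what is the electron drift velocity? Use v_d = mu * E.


Step 1: v_d = mu * E
Step 2: v_d = 534 * 4466 = 2384844
Step 3: v_d = 2.38e+06 cm/s

2.38e+06


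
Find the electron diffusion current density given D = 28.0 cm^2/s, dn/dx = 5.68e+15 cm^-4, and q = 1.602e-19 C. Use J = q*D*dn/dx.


Step 1: J = q * D * (dn/dx)
Step 2: J = 1.602e-19 * 28.0 * 5.68e+15
Step 3: J = 2.55e-02 A/cm^2

2.55e-02


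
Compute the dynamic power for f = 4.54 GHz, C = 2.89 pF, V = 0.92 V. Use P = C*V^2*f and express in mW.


Step 1: V^2 = 0.92^2 = 0.8464 V^2
Step 2: P = C*V^2*f = 2.89e-12 F * 0.8464 * 4.54e9 Hz
Step 3: P = 1.110527584e-02 W
Step 4: P = 11.105 mW

11.105


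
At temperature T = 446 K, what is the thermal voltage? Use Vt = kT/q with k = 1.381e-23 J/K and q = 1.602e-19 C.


Step 1: kT = 1.381e-23 * 446 = 6.15926e-21 J
Step 2: Vt = kT/q = 6.15926e-21 / 1.602e-19
Step 3: Vt = 0.03845 V

0.03845


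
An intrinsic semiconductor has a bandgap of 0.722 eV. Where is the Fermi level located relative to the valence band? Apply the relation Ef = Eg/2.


Step 1: For an intrinsic semiconductor, the Fermi level sits at midgap.
Step 2: Ef = Eg / 2 = 0.722 / 2 = 0.361 eV

0.361


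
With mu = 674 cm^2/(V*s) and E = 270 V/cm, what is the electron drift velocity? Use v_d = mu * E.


Step 1: v_d = mu * E
Step 2: v_d = 674 * 270 = 181980
Step 3: v_d = 1.82e+05 cm/s

1.82e+05


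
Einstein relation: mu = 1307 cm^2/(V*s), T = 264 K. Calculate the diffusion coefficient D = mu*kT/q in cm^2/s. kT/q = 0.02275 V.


Step 1: D = mu * (kT/q)
Step 2: D = 1307 * 0.02275
Step 3: D = 29.73 cm^2/s

29.73


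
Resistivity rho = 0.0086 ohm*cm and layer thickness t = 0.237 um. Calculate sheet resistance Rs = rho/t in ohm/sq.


Step 1: Convert thickness to cm: t = 0.237 um = 2.3700e-05 cm
Step 2: Rs = rho / t = 0.0086 / 2.3700e-05
Step 3: Rs = 362.9 ohm/sq

362.9


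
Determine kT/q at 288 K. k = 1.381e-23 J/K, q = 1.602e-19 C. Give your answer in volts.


Step 1: kT = 1.381e-23 * 288 = 3.97728e-21 J
Step 2: Vt = kT/q = 3.97728e-21 / 1.602e-19
Step 3: Vt = 0.02483 V

0.02483


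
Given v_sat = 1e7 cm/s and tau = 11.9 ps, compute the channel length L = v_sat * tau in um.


Step 1: tau in seconds = 11.9 ps * 1e-12 = 1.1900e-11 s
Step 2: L = v_sat * tau = 1e7 * 1.1900e-11 = 1.1900e-04 cm
Step 3: L in um = 1.1900e-04 * 1e4 = 1.19 um

1.19


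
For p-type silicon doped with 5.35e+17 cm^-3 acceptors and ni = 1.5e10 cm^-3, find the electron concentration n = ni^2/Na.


Step 1: Majority hole concentration p ≈ Na = 5.35e+17 cm^-3
Step 2: n = ni^2 / Na = (1.5e10)^2 / 5.35e+17
Step 3: n = 4.21e+02 cm^-3

4.21e+02


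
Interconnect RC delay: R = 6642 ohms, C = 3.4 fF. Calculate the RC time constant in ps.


Step 1: tau = R * C
Step 2: tau = 6642 * 3.4 fF = 6642 * 3.4e-15 F
Step 3: tau = 2.25828e-11 s = 22.5828 ps

22.5828


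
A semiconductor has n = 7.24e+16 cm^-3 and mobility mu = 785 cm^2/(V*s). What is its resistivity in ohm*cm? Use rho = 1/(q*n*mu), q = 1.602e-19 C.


Step 1: sigma = q * n * mu = 1.602e-19 * 7.24e+16 * 785 = 9.10481e+00 S/cm
Step 2: rho = 1 / sigma = 1 / 9.10481e+00 = 0.1098 ohm*cm

0.1098


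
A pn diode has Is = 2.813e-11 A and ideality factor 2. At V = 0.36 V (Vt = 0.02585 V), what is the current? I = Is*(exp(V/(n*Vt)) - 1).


Step 1: V/(n*Vt) = 0.36/(2*0.02585) = 6.9632
Step 2: exp(6.9632) = 1.0570e+03
Step 3: I = 2.813e-11 * (1.0570e+03 - 1) = 2.97e-08 A

2.97e-08


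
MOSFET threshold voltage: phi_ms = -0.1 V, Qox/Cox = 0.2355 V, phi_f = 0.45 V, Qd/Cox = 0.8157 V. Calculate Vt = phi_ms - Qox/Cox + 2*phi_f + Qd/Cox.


Step 1: Vt = phi_ms - Qox/Cox + 2*phi_f + Qd/Cox
Step 2: Vt = -0.1 - 0.2355 + 2*0.45 + 0.8157
Step 3: Vt = -0.1 - 0.2355 + 0.9 + 0.8157
Step 4: Vt = 1.3802 V

1.3802


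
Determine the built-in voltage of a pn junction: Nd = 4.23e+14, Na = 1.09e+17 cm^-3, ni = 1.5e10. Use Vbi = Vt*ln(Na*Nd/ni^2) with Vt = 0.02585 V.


Step 1: Compute Na*Nd/ni^2 = 1.09e+17 * 4.23e+14 / (1.5e10)^2 = 2.0492e+11
Step 2: ln(2.0492e+11) = 26.0459
Step 3: Vbi = 0.02585 * 26.0459 = 0.673 V

0.673


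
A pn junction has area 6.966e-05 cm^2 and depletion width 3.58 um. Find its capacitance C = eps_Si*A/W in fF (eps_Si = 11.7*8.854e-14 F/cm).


Step 1: eps_Si = 11.7 * 8.854e-14 = 1.035918e-12 F/cm
Step 2: W in cm = 3.58 * 1e-4 = 3.58e-04 cm
Step 3: C = 1.035918e-12 * 6.966e-05 / 3.58e-04 = 2.015700e-13 F
Step 4: C = 201.57 fF

201.57


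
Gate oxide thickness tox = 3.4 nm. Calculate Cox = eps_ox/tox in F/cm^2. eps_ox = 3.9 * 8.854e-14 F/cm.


Step 1: eps_ox = 3.9 * 8.854e-14 = 3.45306e-13 F/cm
Step 2: tox in cm = 3.4 nm * 1e-7 = 3.4000e-07 cm
Step 3: Cox = 3.45306e-13 / 3.4000e-07 = 1.02e-06 F/cm^2

1.02e-06


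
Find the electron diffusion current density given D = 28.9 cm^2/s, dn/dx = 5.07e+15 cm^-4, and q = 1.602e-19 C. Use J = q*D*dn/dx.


Step 1: J = q * D * (dn/dx)
Step 2: J = 1.602e-19 * 28.9 * 5.07e+15
Step 3: J = 2.35e-02 A/cm^2

2.35e-02


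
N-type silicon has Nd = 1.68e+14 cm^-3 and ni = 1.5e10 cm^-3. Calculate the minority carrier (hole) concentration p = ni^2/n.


Step 1: Since Nd >> ni, n ≈ Nd = 1.68e+14 cm^-3
Step 2: p = ni^2 / n = (1.5e10)^2 / 1.68e+14
Step 3: p = 2.25e20 / 1.68e+14 = 1.34e+06 cm^-3

1.34e+06


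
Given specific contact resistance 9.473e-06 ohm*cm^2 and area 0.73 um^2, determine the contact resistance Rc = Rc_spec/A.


Step 1: Convert area to cm^2: 0.73 um^2 = 7.3000e-09 cm^2
Step 2: Rc = Rc_spec / A = 9.473e-06 / 7.3000e-09
Step 3: Rc = 1.30e+03 ohms

1.30e+03


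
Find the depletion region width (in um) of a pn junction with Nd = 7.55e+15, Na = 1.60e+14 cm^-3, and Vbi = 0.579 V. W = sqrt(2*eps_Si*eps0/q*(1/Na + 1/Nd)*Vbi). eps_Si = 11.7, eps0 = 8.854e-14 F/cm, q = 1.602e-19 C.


Step 1: 1/Na + 1/Nd = 1/1.60e+14 + 1/7.55e+15 = 6.38245e-15
Step 2: 2*eps*eps0/q = 2*11.7*8.854e-14/1.602e-19 = 1.293281e+07
Step 3: W^2 = 1.293281e+07 * 6.38245e-15 * 0.579 = 4.77924e-08
Step 4: W = sqrt(4.77924e-08) = 2.186e-04 cm = 2.186 um

2.186


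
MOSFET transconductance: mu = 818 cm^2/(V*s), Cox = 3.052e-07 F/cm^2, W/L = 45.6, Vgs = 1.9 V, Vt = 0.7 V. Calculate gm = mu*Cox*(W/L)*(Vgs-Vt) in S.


Step 1: Vov = Vgs - Vt = 1.9 - 0.7 = 1.2 V
Step 2: gm = mu * Cox * (W/L) * Vov
Step 3: gm = 818 * 3.052e-07 * 45.6 * 1.2 = 1.37e-02 S

1.37e-02


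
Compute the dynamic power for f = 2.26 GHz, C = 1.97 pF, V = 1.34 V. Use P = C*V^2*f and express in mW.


Step 1: V^2 = 1.34^2 = 1.7956 V^2
Step 2: P = C*V^2*f = 1.97e-12 F * 1.7956 * 2.26e9 Hz
Step 3: P = 7.99437032e-03 W
Step 4: P = 7.994 mW

7.994


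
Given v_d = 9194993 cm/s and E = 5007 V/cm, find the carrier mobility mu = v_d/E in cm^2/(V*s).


Step 1: mu = v_d / E
Step 2: mu = 9194993 / 5007
Step 3: mu = 1836.43 cm^2/(V*s)

1836.43


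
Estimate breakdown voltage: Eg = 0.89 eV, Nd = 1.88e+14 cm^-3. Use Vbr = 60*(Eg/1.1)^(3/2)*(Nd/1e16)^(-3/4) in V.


Step 1: Eg/1.1 = 0.89/1.1 = 0.809091
Step 2: (Eg/1.1)^1.5 = 0.809091^1.5 = 0.727773
Step 3: (Nd/1e16)^(-0.75) = (0.0188)^(-0.75) = 19.696162
Step 4: Vbr = 60 * 0.727773 * 19.696162 = 860.1 V

860.1


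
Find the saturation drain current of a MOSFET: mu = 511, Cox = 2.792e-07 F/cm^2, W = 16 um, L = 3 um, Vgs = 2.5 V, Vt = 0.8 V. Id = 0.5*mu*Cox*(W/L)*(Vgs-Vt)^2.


Step 1: Overdrive voltage Vov = Vgs - Vt = 2.5 - 0.8 = 1.7 V
Step 2: W/L = 16/3 = 5.33333
Step 3: Id = 0.5 * 511 * 2.792e-07 * 5.33333 * 1.7^2
Step 4: Id = 1.10e-03 A

1.10e-03


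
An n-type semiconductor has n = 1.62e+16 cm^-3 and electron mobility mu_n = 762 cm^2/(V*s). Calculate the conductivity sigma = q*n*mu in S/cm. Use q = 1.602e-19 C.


Step 1: sigma = q * n * mu
Step 2: sigma = 1.602e-19 * 1.62e+16 * 762
Step 3: sigma = 1.978e+00 S/cm

1.978e+00


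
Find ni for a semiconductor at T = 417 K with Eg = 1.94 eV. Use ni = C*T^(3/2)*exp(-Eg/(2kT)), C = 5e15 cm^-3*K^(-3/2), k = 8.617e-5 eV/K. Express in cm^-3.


Step 1: Compute kT = 8.617e-5 * 417 = 0.03593289 eV
Step 2: Exponent = -Eg/(2kT) = -1.94/(2*0.03593289) = -26.99477
Step 3: T^(3/2) = 417^1.5 = 8515.38
Step 4: ni = 5e15 * 8515.38 * exp(-26.99477) = 8.04e+07 cm^-3

8.04e+07


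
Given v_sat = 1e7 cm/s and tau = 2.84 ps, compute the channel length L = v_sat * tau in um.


Step 1: tau in seconds = 2.84 ps * 1e-12 = 2.8400e-12 s
Step 2: L = v_sat * tau = 1e7 * 2.8400e-12 = 2.8400e-05 cm
Step 3: L in um = 2.8400e-05 * 1e4 = 0.284 um

0.284


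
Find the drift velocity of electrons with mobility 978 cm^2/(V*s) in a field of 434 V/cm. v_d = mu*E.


Step 1: v_d = mu * E
Step 2: v_d = 978 * 434 = 424452
Step 3: v_d = 4.24e+05 cm/s

4.24e+05


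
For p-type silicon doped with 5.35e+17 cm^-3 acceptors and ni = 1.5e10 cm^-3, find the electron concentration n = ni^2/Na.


Step 1: Majority hole concentration p ≈ Na = 5.35e+17 cm^-3
Step 2: n = ni^2 / Na = (1.5e10)^2 / 5.35e+17
Step 3: n = 4.21e+02 cm^-3

4.21e+02


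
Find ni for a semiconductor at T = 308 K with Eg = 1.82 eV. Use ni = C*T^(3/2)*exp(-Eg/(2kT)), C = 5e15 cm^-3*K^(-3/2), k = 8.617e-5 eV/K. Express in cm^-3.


Step 1: Compute kT = 8.617e-5 * 308 = 0.02654036 eV
Step 2: Exponent = -Eg/(2kT) = -1.82/(2*0.02654036) = -34.28740
Step 3: T^(3/2) = 308^1.5 = 5405.38
Step 4: ni = 5e15 * 5405.38 * exp(-34.28740) = 3.48e+04 cm^-3

3.48e+04


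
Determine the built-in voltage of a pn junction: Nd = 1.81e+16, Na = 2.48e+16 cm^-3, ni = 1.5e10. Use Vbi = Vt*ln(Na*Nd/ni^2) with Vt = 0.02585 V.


Step 1: Compute Na*Nd/ni^2 = 2.48e+16 * 1.81e+16 / (1.5e10)^2 = 1.9950e+12
Step 2: ln(1.9950e+12) = 28.3217
Step 3: Vbi = 0.02585 * 28.3217 = 0.732 V

0.732


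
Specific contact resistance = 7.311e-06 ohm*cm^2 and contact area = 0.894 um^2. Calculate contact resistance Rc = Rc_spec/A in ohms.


Step 1: Convert area to cm^2: 0.894 um^2 = 8.9400e-09 cm^2
Step 2: Rc = Rc_spec / A = 7.311e-06 / 8.9400e-09
Step 3: Rc = 8.18e+02 ohms

8.18e+02


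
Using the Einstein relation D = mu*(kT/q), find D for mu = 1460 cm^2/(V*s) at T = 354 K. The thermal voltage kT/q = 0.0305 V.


Step 1: D = mu * (kT/q)
Step 2: D = 1460 * 0.0305
Step 3: D = 44.53 cm^2/s

44.53


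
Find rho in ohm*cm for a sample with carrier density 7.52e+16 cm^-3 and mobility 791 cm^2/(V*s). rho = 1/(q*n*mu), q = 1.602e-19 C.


Step 1: sigma = q * n * mu = 1.602e-19 * 7.52e+16 * 791 = 9.52921e+00 S/cm
Step 2: rho = 1 / sigma = 1 / 9.52921e+00 = 0.1049 ohm*cm

0.1049
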